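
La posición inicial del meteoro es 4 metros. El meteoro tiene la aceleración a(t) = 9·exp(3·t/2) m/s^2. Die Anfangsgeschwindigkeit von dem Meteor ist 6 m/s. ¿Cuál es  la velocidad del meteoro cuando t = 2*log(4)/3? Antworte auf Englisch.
To find the answer, we compute 1 integral of a(t) = 9·exp(3·t/2). Taking ∫a(t)dt and applying v(0) = 6, we find v(t) = 6·exp(3·t/2). Using v(t) = 6·exp(3·t/2) and substituting t = 2*log(4)/3, we find v = 24.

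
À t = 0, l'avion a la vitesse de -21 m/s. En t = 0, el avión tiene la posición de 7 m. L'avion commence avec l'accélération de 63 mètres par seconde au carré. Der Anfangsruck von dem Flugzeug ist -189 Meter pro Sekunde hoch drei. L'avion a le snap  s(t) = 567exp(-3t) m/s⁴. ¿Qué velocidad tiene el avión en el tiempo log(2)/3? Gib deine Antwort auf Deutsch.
Wir müssen unsere Gleichung für den Snap s(t) = 567·exp(-3·t) 3-mal integrieren. Durch Integration von dem Snap und Verwendung der Anfangsbedingung j(0) = -189, erhalten wir j(t) = -189·exp(-3·t). Das Integral von dem Ruck ist die Beschleunigung. Mit a(0) = 63 erhalten wir a(t) = 63·exp(-3·t). Mit ∫a(t)dt und Anwendung von v(0) = -21, finden wir v(t) = -21·exp(-3·t). Mit v(t) = -21·exp(-3·t) und Einsetzen von t = log(2)/3, finden wir v = -21/2.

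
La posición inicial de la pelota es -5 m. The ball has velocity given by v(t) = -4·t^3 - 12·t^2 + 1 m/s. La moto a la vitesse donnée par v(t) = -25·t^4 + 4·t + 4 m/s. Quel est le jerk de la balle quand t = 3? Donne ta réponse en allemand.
Wir müssen unsere Gleichung für die Geschwindigkeit v(t) = -4·t^3 - 12·t^2 + 1 2-mal ableiten. Die Ableitung von der Geschwindigkeit ergibt die Beschleunigung: a(t) = -12·t^2 - 24·t. Die Ableitung von der Beschleunigung ergibt den Ruck: j(t) = -24·t - 24. Aus der Gleichung für den Ruck j(t) = -24·t - 24, setzen wir t = 3 ein und erhalten j = -96.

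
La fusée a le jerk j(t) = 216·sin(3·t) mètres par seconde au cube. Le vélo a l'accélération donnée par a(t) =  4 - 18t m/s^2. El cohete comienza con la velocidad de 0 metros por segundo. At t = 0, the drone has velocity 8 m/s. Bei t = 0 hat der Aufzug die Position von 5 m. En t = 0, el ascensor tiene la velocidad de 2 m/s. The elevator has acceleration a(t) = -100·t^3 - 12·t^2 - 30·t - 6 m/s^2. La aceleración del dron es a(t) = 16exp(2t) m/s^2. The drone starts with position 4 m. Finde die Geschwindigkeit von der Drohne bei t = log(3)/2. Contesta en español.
Para resolver esto, necesitamos tomar 1 antiderivada de nuestra ecuación de la aceleración a(t) = 16·exp(2·t). Integrando la aceleración y usando la condición inicial v(0) = 8, obtenemos v(t) = 8·exp(2·t). De la ecuación de la velocidad v(t) = 8·exp(2·t), sustituimos t = log(3)/2 para obtener v = 24.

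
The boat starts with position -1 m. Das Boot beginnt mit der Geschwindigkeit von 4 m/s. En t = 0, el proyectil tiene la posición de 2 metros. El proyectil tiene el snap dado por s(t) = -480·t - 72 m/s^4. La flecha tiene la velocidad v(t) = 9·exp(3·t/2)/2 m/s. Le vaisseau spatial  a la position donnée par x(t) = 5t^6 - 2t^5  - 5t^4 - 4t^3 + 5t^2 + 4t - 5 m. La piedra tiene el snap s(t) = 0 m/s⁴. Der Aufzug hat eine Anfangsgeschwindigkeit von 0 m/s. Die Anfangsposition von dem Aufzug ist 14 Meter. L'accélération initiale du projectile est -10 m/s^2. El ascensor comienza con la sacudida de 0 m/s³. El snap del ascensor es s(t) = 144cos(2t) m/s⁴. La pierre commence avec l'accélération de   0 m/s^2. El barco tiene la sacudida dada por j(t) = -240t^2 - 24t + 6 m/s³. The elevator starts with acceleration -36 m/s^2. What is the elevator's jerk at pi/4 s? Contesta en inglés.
We need to integrate our snap equation s(t) = 144·cos(2·t) 1 time. The integral of snap is jerk. Using j(0) = 0, we get j(t) = 72·sin(2·t). Using j(t) = 72·sin(2·t) and substituting t = pi/4, we find j = 72.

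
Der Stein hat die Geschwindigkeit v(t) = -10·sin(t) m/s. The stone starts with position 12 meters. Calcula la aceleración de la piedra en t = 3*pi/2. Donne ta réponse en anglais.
Starting from velocity v(t) = -10·sin(t), we take 1 derivative. Differentiating velocity, we get acceleration: a(t) = -10·cos(t). From the given acceleration equation a(t) = -10·cos(t), we substitute t = 3*pi/2 to get a = 0.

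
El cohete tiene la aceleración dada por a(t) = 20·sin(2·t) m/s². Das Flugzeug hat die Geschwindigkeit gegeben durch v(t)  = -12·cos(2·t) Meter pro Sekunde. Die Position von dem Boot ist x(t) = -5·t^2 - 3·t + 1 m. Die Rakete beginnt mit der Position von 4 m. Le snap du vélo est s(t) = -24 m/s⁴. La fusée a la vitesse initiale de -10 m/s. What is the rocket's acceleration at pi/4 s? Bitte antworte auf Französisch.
De l'équation de l'accélération a(t) = 20·sin(2·t), nous substituons t = pi/4 pour obtenir a = 20.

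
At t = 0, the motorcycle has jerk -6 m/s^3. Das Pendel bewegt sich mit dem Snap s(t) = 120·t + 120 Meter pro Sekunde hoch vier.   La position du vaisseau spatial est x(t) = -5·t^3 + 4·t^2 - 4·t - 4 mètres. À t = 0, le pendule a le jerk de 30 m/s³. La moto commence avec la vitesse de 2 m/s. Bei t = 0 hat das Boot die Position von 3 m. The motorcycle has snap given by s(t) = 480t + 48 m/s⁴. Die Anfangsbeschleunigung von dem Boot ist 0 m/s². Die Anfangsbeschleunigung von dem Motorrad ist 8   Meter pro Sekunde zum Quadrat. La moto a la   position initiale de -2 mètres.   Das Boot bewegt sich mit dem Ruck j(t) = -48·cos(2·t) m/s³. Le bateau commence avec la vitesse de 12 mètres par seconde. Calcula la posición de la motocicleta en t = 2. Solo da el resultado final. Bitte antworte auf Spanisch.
x(2) = 170.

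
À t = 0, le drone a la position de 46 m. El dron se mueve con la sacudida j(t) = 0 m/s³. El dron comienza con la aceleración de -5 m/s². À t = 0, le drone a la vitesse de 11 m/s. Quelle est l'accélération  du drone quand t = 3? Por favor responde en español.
Debemos encontrar la integral de nuestra ecuación de la sacudida j(t) = 0 1 vez. Tomando ∫j(t)dt y aplicando a(0) = -5, encontramos a(t) = -5. De la ecuación de la aceleración a(t) = -5, sustituimos t = 3 para obtener a = -5.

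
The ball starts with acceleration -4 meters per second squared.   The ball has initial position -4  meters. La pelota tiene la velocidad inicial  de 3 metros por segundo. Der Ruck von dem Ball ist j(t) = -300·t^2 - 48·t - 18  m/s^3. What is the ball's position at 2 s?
We need to integrate our jerk equation j(t) = -300·t^2 - 48·t - 18 3 times. Integrating jerk and using the initial condition a(0) = -4, we get a(t) = -100·t^3 - 24·t^2 - 18·t - 4. Finding the integral of a(t) and using v(0) = 3: v(t) = -25·t^4 - 8·t^3 - 9·t^2 - 4·t + 3. The integral of velocity is position. Using x(0) = -4, we get x(t) = -5·t^5 - 2·t^4 - 3·t^3 - 2·t^2 + 3·t - 4. We have position x(t) = -5·t^5 - 2·t^4 - 3·t^3 - 2·t^2 + 3·t - 4. Substituting t = 2: x(2) = -222.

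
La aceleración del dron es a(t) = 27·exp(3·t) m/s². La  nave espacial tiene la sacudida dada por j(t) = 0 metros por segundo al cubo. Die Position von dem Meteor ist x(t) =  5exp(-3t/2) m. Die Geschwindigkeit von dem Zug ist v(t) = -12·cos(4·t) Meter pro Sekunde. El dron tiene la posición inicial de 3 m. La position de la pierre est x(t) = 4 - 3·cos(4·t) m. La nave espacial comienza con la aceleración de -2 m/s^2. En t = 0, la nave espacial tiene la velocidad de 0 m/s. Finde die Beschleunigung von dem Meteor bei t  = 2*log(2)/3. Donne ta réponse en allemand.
Ausgehend von der Position x(t) = 5·exp(-3·t/2), nehmen wir 2 Ableitungen. Durch Ableiten von der Position erhalten wir die Geschwindigkeit: v(t) = -15·exp(-3·t/2)/2. Durch Ableiten von der Geschwindigkeit erhalten wir die Beschleunigung: a(t) = 45·exp(-3·t/2)/4. Aus der Gleichung für die Beschleunigung a(t) = 45·exp(-3·t/2)/4, setzen wir t = 2*log(2)/3 ein und erhalten a = 45/8.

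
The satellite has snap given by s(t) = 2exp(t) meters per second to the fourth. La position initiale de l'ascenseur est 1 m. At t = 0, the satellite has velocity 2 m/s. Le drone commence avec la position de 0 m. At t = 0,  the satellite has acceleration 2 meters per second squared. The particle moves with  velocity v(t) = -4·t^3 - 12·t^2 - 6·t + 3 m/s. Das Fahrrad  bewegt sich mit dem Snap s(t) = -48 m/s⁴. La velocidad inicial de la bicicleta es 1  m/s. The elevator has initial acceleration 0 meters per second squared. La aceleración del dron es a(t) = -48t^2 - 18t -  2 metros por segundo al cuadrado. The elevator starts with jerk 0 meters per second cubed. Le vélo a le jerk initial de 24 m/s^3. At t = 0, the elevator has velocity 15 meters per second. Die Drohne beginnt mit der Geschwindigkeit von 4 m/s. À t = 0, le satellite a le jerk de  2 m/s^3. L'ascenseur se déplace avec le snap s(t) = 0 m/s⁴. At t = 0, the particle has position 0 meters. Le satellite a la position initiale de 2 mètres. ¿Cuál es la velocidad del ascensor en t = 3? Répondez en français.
Pour résoudre ceci, nous devons prendre 3 intégrales de notre équation du snap s(t) = 0. En prenant ∫s(t)dt et en appliquant j(0) = 0, nous trouvons j(t) = 0. L'intégrale du jerk, avec a(0) = 0, donne l'accélération: a(t) = 0. En prenant ∫a(t)dt et en appliquant v(0) = 15, nous trouvons v(t) = 15. En utilisant v(t) = 15 et en substituant t = 3, nous trouvons v = 15.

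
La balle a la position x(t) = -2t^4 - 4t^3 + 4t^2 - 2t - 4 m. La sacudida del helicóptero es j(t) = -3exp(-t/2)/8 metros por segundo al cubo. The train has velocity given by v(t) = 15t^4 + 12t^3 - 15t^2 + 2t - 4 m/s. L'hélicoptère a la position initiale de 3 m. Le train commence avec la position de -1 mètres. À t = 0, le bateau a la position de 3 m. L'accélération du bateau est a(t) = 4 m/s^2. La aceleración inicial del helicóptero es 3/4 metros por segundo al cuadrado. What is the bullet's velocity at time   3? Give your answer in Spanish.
Para resolver esto, necesitamos tomar 1 derivada de nuestra ecuación de la posición x(t) = -2·t^4 - 4·t^3 + 4·t^2 - 2·t - 4. La derivada de la posición da la velocidad: v(t) = -8·t^3 - 12·t^2 + 8·t - 2. De la ecuación de la velocidad v(t) = -8·t^3 - 12·t^2 + 8·t - 2, sustituimos t = 3 para obtener v = -302.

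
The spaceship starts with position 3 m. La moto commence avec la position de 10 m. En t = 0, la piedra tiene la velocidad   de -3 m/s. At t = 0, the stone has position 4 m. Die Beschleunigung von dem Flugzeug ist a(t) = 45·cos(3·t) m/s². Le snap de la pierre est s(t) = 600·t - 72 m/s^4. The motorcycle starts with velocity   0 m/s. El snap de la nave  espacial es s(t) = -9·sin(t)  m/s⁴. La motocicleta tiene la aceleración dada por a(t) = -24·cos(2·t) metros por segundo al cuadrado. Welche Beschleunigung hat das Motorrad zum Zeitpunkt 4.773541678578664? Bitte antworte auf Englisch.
From the given acceleration equation a(t) = -24·cos(2·t), we substitute t = 4.773541678578664 to get a = 23.8207203286438.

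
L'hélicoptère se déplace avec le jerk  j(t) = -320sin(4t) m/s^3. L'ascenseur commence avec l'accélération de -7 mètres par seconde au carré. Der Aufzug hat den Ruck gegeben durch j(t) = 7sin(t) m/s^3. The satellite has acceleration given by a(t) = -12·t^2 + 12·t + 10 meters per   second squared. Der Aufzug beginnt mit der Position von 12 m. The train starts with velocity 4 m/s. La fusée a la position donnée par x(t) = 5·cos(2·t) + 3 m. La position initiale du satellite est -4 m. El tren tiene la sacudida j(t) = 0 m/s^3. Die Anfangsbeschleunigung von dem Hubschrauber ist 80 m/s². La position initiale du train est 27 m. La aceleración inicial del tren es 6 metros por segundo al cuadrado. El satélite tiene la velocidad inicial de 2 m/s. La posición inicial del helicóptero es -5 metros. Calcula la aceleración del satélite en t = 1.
Tenemos la aceleración a(t) = -12·t^2 + 12·t + 10. Sustituyendo t = 1: a(1) = 10.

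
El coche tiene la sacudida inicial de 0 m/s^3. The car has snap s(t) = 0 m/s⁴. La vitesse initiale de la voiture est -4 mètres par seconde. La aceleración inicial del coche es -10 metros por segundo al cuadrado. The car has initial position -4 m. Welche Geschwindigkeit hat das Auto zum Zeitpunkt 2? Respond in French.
Nous devons trouver la primitive de notre équation du snap s(t) = 0 3 fois. La primitive du snap est le jerk. En utilisant j(0) = 0, nous obtenons j(t) = 0. L'intégrale du jerk est l'accélération. En utilisant a(0) = -10, nous obtenons a(t) = -10. En intégrant l'accélération et en utilisant la condition initiale v(0) = -4, nous obtenons v(t) = -10·t - 4. De l'équation de la vitesse v(t) = -10·t - 4, nous substituons t = 2 pour obtenir v = -24.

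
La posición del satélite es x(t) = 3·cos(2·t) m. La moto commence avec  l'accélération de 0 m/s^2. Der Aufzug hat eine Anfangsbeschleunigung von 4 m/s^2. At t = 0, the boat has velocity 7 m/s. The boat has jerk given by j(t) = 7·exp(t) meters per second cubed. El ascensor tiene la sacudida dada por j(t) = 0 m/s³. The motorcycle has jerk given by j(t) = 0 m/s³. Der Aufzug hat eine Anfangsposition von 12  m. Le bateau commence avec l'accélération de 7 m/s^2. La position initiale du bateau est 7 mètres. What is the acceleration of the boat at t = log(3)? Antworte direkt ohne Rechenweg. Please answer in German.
a(log(3)) = 21.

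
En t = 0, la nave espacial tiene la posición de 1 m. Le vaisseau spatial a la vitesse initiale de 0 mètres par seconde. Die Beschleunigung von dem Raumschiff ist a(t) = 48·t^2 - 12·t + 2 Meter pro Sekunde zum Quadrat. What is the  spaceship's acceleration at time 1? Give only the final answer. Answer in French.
La réponse est 38.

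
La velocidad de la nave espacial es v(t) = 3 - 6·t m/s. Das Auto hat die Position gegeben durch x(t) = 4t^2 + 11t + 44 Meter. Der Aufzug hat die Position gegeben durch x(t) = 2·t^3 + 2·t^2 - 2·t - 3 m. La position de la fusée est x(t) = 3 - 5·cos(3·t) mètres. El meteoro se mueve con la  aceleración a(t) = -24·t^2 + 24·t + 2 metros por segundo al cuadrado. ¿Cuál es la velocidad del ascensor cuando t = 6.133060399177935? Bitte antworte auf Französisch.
Pour résoudre ceci, nous devons prendre 1 dérivée de notre équation de la position x(t) = 2·t^3 + 2·t^2 - 2·t - 3. En dérivant la position, nous obtenons la vitesse: v(t) = 6·t^2 + 4·t - 2. Nous avons la vitesse v(t) = 6·t^2 + 4·t - 2. En substituant t = 6.133060399177935: v(6.133060399177935) = 248.218820756499.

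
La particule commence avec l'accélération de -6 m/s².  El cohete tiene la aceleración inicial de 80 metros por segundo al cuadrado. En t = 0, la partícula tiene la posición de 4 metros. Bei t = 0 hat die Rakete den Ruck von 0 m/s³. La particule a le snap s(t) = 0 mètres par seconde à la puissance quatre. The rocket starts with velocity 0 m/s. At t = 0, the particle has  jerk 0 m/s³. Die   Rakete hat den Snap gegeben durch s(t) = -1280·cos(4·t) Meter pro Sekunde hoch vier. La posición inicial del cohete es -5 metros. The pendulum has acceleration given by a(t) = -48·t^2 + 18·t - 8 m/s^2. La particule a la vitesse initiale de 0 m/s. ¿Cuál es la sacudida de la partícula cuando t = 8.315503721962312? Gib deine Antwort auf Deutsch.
Wir müssen unsere Gleichung für den Snap s(t) = 0 1-mal integrieren. Das Integral von dem Snap ist der Ruck. Mit j(0) = 0 erhalten wir j(t) = 0. Aus der Gleichung für den Ruck j(t) = 0, setzen wir t = 8.315503721962312 ein und erhalten j = 0.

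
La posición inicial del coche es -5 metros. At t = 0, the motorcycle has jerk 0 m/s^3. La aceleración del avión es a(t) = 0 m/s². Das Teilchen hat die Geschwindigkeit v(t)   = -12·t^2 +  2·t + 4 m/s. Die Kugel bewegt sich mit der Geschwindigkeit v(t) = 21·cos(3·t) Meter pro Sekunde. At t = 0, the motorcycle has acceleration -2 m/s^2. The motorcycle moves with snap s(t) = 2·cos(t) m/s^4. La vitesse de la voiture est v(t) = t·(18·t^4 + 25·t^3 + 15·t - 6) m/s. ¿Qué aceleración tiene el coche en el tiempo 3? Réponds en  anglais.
Starting from velocity v(t) = t·(18·t^4 + 25·t^3 + 15·t - 6), we take 1 derivative. The derivative of velocity gives acceleration: a(t) = 18·t^4 + 25·t^3 + t·(72·t^3 + 75·t^2 + 15) + 15·t - 6. We have acceleration a(t) = 18·t^4 + 25·t^3 + t·(72·t^3 + 75·t^2 + 15) + 15·t - 6. Substituting t = 3: a(3) = 10074.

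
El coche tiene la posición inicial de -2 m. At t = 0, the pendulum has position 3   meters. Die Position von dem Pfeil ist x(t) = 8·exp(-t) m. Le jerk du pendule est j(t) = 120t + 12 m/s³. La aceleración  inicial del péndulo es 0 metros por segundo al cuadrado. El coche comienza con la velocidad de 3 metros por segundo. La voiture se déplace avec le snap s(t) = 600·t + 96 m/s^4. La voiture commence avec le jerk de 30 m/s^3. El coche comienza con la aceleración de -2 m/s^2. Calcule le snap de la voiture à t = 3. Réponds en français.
De l'équation du snap s(t) = 600·t + 96, nous substituons t = 3 pour obtenir s = 1896.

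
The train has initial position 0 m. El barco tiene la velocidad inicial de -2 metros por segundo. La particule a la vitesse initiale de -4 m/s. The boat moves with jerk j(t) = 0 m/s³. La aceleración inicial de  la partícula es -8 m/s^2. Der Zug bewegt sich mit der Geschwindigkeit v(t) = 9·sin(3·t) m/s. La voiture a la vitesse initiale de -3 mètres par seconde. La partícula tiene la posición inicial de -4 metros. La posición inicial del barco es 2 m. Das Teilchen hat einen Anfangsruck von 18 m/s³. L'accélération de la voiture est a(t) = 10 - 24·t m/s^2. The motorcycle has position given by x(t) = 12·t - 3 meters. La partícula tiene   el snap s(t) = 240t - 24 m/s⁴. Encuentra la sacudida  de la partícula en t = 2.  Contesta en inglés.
To solve this, we need to take 1 antiderivative of our snap equation s(t) = 240·t - 24. The integral of snap is jerk. Using j(0) = 18, we get j(t) = 120·t^2 - 24·t + 18. Using j(t) = 120·t^2 - 24·t + 18 and substituting t = 2, we find j = 450.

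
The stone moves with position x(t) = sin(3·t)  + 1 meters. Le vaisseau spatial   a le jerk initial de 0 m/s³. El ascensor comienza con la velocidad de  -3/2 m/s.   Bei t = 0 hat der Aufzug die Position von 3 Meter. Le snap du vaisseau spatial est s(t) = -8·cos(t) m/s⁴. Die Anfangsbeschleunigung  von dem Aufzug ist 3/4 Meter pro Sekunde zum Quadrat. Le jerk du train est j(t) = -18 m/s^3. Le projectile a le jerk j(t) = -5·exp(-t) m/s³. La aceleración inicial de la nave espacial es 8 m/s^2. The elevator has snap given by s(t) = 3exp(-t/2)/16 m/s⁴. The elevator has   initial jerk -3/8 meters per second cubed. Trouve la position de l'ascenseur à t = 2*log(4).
Pour résoudre ceci, nous devons prendre 4 intégrales de notre équation du snap s(t) = 3·exp(-t/2)/16. En prenant ∫s(t)dt et en appliquant j(0) = -3/8, nous trouvons j(t) = -3·exp(-t/2)/8. La primitive du jerk est l'accélération. En utilisant a(0) = 3/4, nous obtenons a(t) = 3·exp(-t/2)/4. La primitive de l'accélération, avec v(0) = -3/2, donne la vitesse: v(t) = -3·exp(-t/2)/2. En intégrant la vitesse et en utilisant la condition initiale x(0) = 3, nous obtenons x(t) = 3·exp(-t/2). De l'équation de la position x(t) = 3·exp(-t/2), nous substituons t = 2*log(4) pour obtenir x = 3/4.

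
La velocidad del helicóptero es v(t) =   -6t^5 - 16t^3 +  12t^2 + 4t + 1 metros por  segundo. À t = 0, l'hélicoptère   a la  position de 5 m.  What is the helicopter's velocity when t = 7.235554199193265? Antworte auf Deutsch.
Wir haben die Geschwindigkeit v(t) = -6·t^5 - 16·t^3 + 12·t^2 + 4·t + 1. Durch Einsetzen von t = 7.235554199193265: v(7.235554199193265) = -124392.637405323.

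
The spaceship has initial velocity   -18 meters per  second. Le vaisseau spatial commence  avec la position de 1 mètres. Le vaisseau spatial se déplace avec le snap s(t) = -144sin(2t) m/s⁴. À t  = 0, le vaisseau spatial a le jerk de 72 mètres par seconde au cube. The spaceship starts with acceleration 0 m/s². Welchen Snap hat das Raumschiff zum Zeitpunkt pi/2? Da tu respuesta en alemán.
Mit s(t) = -144·sin(2·t) und Einsetzen von t = pi/2, finden wir s = 0.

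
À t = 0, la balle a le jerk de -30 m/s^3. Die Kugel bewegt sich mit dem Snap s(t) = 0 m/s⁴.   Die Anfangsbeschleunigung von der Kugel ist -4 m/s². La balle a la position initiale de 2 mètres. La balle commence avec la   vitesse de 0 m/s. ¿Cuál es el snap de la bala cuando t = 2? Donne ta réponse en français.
De l'équation du snap s(t) = 0, nous substituons t = 2 pour obtenir s = 0.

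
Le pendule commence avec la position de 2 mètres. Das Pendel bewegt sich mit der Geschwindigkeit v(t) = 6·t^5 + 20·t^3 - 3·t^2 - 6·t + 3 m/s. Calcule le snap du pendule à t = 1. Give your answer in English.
Starting from velocity v(t) = 6·t^5 + 20·t^3 - 3·t^2 - 6·t + 3, we take 3 derivatives. The derivative of velocity gives acceleration: a(t) = 30·t^4 + 60·t^2 - 6·t - 6. Differentiating acceleration, we get jerk: j(t) = 120·t^3 + 120·t - 6. Taking d/dt of j(t), we find s(t) = 360·t^2 + 120. Using s(t) = 360·t^2 + 120 and substituting t = 1, we find s = 480.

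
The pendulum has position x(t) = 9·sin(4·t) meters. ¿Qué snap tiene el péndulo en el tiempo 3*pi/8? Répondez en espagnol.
Para resolver esto, necesitamos tomar 4 derivadas de nuestra ecuación de la posición x(t) = 9·sin(4·t). La derivada de la posición da la velocidad: v(t) = 36·cos(4·t). Derivando la velocidad, obtenemos la aceleración: a(t) = -144·sin(4·t). La derivada de la aceleración da la sacudida: j(t) = -576·cos(4·t). Tomando d/dt de j(t), encontramos s(t) = 2304·sin(4·t). De la ecuación del snap s(t) = 2304·sin(4·t), sustituimos t = 3*pi/8 para obtener s = -2304.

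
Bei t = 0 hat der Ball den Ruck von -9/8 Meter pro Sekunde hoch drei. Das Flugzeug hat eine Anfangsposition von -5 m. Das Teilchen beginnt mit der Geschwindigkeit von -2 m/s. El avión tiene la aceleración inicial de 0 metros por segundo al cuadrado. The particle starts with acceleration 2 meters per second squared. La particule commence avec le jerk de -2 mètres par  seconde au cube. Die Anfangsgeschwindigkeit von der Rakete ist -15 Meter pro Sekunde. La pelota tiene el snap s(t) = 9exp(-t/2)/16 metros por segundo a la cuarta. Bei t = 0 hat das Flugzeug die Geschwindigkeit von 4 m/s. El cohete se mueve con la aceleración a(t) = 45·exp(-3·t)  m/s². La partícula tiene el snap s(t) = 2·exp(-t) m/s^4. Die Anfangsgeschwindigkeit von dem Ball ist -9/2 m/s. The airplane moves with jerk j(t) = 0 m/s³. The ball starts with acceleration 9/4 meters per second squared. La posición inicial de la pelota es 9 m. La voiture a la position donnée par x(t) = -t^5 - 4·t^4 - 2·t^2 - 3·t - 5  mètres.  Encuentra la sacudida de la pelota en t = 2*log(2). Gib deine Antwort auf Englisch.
We must find the antiderivative of our snap equation s(t) = 9·exp(-t/2)/16 1 time. The integral of snap, with j(0) = -9/8, gives jerk: j(t) = -9·exp(-t/2)/8. Using j(t) = -9·exp(-t/2)/8 and substituting t = 2*log(2), we find j = -9/16.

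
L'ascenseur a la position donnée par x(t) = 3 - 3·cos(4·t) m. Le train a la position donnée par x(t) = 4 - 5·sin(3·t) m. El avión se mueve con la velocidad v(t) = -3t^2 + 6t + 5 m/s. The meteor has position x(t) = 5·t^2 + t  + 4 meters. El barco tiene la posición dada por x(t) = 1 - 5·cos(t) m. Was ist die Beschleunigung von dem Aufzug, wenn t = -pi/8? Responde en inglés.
We must differentiate our position equation x(t) = 3 - 3·cos(4·t) 2 times. The derivative of position gives velocity: v(t) = 12·sin(4·t). Differentiating velocity, we get acceleration: a(t) = 48·cos(4·t). We have acceleration a(t) = 48·cos(4·t). Substituting t = -pi/8: a(-pi/8) = 0.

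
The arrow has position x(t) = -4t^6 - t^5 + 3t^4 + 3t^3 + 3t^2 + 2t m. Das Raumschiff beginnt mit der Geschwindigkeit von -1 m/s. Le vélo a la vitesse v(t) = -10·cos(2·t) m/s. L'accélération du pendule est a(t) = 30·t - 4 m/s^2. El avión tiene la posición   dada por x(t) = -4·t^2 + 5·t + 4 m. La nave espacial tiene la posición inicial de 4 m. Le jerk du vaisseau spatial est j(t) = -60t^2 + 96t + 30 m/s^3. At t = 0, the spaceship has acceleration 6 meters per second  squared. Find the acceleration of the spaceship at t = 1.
To solve this, we need to take 1 antiderivative of our jerk equation j(t) = -60·t^2 + 96·t + 30. Finding the antiderivative of j(t) and using a(0) = 6: a(t) = -20·t^3 + 48·t^2 + 30·t + 6. Using a(t) = -20·t^3 + 48·t^2 + 30·t + 6 and substituting t = 1, we find a = 64.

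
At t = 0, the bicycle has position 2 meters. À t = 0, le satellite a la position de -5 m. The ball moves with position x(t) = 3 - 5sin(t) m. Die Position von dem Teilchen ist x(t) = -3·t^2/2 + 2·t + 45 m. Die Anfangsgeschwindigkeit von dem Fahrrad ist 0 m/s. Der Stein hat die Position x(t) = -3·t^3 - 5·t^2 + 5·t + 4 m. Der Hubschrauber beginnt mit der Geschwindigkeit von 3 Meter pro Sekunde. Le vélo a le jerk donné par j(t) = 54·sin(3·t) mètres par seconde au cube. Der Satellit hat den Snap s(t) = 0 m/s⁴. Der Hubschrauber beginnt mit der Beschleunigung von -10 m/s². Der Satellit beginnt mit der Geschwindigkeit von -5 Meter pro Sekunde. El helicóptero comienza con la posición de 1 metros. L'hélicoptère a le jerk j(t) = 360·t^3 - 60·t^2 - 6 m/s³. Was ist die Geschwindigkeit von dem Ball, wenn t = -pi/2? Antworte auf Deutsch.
Um dies zu lösen, müssen wir 1 Ableitung unserer Gleichung für die Position x(t) = 3 - 5·sin(t) nehmen. Durch Ableiten von der Position erhalten wir die Geschwindigkeit: v(t) = -5·cos(t). Wir haben die Geschwindigkeit v(t) = -5·cos(t). Durch Einsetzen von t = -pi/2: v(-pi/2) = 0.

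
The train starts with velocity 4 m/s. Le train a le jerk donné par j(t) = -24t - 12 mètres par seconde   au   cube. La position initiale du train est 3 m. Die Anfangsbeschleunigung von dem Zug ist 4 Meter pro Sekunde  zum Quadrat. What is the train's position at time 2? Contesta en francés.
Pour résoudre ceci, nous devons prendre 3 primitives de notre équation du jerk j(t) = -24·t - 12. En prenant ∫j(t)dt et en appliquant a(0) = 4, nous trouvons a(t) = -12·t^2 - 12·t + 4. En prenant ∫a(t)dt et en appliquant v(0) = 4, nous trouvons v(t) = -4·t^3 - 6·t^2 + 4·t + 4. En intégrant la vitesse et en utilisant la condition initiale x(0) = 3, nous obtenons x(t) = -t^4 - 2·t^3 + 2·t^2 + 4·t + 3. Nous avons la position x(t) = -t^4 - 2·t^3 + 2·t^2 + 4·t + 3. En substituant t = 2: x(2) = -13.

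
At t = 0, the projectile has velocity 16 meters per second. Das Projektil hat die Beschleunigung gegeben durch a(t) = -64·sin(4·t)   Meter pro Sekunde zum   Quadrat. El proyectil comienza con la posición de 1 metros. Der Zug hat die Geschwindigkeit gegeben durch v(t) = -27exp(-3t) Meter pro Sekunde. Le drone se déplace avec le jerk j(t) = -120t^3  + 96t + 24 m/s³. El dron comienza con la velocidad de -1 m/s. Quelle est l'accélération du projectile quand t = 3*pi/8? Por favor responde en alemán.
Mit a(t) = -64·sin(4·t) und Einsetzen von t = 3*pi/8, finden wir a = 64.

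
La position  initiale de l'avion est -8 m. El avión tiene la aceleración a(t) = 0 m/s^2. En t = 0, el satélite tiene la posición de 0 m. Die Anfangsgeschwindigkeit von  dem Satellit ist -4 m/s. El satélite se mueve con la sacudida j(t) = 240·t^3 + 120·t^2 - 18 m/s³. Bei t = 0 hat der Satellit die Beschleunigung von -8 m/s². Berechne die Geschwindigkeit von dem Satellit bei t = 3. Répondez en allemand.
Ausgehend von dem Ruck j(t) = 240·t^3 + 120·t^2 - 18, nehmen wir 2 Integrale. Das Integral von dem Ruck ist die Beschleunigung. Mit a(0) = -8 erhalten wir a(t) = 60·t^4 + 40·t^3 - 18·t - 8. Die Stammfunktion von der Beschleunigung, mit v(0) = -4, ergibt die Geschwindigkeit: v(t) = 12·t^5 + 10·t^4 - 9·t^2 - 8·t - 4. Mit v(t) = 12·t^5 + 10·t^4 - 9·t^2 - 8·t - 4 und Einsetzen von t = 3, finden wir v = 3617.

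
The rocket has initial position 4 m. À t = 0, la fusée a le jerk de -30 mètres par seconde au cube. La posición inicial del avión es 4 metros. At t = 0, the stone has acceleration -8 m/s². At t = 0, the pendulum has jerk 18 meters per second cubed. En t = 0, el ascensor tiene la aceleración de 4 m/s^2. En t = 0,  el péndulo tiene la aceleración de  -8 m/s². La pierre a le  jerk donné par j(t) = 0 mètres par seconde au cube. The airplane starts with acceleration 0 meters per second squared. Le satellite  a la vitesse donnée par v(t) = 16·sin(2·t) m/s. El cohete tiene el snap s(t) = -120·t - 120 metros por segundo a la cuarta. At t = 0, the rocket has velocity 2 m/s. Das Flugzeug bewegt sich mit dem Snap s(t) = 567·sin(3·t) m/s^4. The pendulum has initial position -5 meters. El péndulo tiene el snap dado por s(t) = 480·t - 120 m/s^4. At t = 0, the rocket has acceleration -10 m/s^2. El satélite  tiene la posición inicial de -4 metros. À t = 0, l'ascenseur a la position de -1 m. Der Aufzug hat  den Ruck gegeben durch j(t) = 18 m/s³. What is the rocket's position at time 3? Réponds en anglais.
To solve this, we need to take 4 antiderivatives of our snap equation s(t) = -120·t - 120. Finding the antiderivative of s(t) and using j(0) = -30: j(t) = -60·t^2 - 120·t - 30. Finding the integral of j(t) and using a(0) = -10: a(t) = -20·t^3 - 60·t^2 - 30·t - 10. Taking ∫a(t)dt and applying v(0) = 2, we find v(t) = -5·t^4 - 20·t^3 - 15·t^2 - 10·t + 2. Integrating velocity and using the initial condition x(0) = 4, we get x(t) = -t^5 - 5·t^4 - 5·t^3 - 5·t^2 + 2·t + 4. From the given position equation x(t) = -t^5 - 5·t^4 - 5·t^3 - 5·t^2 + 2·t + 4, we substitute t = 3 to get x = -818.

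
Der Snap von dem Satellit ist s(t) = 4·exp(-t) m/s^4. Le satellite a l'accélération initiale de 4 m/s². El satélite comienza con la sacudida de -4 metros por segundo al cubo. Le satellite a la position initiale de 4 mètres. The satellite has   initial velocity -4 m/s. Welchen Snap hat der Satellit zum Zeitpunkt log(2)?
Wir haben den Snap s(t) = 4·exp(-t). Durch Einsetzen von t = log(2): s(log(2)) = 2.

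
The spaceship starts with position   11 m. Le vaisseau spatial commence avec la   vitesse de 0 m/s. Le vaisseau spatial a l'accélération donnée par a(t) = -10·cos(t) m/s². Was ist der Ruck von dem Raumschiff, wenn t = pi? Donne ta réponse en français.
Pour résoudre ceci, nous devons prendre 1 dérivée de notre équation de l'accélération a(t) = -10·cos(t). La dérivée de l'accélération donne le jerk: j(t) = 10·sin(t). En utilisant j(t) = 10·sin(t) et en substituant t = pi, nous trouvons j = 0.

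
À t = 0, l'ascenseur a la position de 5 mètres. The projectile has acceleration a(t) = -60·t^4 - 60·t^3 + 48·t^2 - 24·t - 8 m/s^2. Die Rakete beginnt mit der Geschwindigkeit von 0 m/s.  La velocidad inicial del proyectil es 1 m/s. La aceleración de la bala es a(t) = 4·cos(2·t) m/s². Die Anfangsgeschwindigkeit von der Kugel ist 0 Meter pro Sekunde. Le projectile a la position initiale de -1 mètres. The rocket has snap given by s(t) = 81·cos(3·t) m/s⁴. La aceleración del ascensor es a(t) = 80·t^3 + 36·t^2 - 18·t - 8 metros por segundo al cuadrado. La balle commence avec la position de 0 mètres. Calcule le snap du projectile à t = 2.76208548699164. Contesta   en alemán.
Um dies zu lösen, müssen wir 2 Ableitungen unserer Gleichung für die Beschleunigung a(t) = -60·t^4 - 60·t^3 + 48·t^2 - 24·t - 8 nehmen. Mit d/dt von a(t) finden wir j(t) = -240·t^3 - 180·t^2 + 96·t - 24. Durch Ableiten von dem Ruck erhalten wir den Snap: s(t) = -720·t^2 - 360·t + 96. Wir haben den Snap s(t) = -720·t^2 - 360·t + 96. Durch Einsetzen von t = 2.76208548699164: s(2.76208548699164) = -6391.31446628088.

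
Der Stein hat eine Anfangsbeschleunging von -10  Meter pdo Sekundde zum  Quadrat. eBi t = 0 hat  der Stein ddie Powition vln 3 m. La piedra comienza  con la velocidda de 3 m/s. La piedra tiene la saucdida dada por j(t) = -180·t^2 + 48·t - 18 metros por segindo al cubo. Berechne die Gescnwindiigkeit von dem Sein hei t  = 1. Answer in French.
Pour résoudre ceci, nous devons prendre 2 intégrales de notre équation du jerk j(t) = -180·t^2 + 48·t - 18. L'intégrale du jerk, avec a(0) = -10, donne l'accélération: a(t) = -60·t^3 + 24·t^2 - 18·t - 10. La primitive de l'accélération est la vitesse. En utilisant v(0) = 3, nous obtenons v(t) = -15·t^4 + 8·t^3 - 9·t^2 - 10·t + 3. De l'équation de la vitesse v(t) = -15·t^4 + 8·t^3 - 9·t^2 - 10·t + 3, nous substituons t = 1 pour obtenir v = -23.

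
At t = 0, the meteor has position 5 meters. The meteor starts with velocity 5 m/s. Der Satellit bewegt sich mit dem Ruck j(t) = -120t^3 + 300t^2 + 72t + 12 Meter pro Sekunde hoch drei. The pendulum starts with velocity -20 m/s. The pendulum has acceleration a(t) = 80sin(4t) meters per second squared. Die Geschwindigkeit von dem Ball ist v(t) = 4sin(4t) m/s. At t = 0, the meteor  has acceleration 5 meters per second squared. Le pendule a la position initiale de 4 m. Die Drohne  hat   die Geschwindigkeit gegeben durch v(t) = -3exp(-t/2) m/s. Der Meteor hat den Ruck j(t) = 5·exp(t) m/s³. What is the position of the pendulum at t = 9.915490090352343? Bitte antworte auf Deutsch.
Wir müssen unsere Gleichung für die Beschleunigung a(t) = 80·sin(4·t) 2-mal integrieren. Die Stammfunktion von der Beschleunigung, mit v(0) = -20, ergibt die Geschwindigkeit: v(t) = -20·cos(4·t). Die Stammfunktion von der Geschwindigkeit, mit x(0) = 4, ergibt die Position: x(t) = 4 - 5·sin(4·t). Wir haben die Position x(t) = 4 - 5·sin(4·t). Durch Einsetzen von t = 9.915490090352343: x(9.915490090352343) = -0.620634466675019.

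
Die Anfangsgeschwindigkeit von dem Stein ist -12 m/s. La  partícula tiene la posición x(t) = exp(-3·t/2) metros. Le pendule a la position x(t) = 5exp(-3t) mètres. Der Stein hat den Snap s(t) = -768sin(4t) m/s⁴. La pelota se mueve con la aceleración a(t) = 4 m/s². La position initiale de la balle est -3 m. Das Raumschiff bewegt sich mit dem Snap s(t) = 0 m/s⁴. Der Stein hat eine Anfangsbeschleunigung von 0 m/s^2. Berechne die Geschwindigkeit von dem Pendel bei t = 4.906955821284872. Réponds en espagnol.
Para resolver esto, necesitamos tomar 1 derivada de nuestra ecuación de la posición x(t) = 5·exp(-3·t). Derivando la posición, obtenemos la velocidad: v(t) = -15·exp(-3·t). De la ecuación de la velocidad v(t) = -15·exp(-3·t), sustituimos t = 4.906955821284872 para obtener v = -0.00000606596291225865.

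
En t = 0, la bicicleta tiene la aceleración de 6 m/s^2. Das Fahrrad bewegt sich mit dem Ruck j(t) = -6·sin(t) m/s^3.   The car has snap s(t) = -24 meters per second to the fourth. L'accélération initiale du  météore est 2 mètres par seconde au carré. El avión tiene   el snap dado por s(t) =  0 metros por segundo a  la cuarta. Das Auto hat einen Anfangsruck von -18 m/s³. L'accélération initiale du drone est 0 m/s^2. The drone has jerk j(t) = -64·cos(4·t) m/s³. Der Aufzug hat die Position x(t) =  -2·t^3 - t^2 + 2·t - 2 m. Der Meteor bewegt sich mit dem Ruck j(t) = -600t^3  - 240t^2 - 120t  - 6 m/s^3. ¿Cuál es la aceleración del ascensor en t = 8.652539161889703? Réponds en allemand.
Ausgehend von der Position x(t) = -2·t^3 - t^2 + 2·t - 2, nehmen wir 2 Ableitungen. Die Ableitung von der Position ergibt die Geschwindigkeit: v(t) = -6·t^2 - 2·t + 2. Durch Ableiten von der Geschwindigkeit erhalten wir die Beschleunigung: a(t) = -12·t - 2. Aus der Gleichung für die Beschleunigung a(t) = -12·t - 2, setzen wir t = 8.652539161889703 ein und erhalten a = -105.830469942676.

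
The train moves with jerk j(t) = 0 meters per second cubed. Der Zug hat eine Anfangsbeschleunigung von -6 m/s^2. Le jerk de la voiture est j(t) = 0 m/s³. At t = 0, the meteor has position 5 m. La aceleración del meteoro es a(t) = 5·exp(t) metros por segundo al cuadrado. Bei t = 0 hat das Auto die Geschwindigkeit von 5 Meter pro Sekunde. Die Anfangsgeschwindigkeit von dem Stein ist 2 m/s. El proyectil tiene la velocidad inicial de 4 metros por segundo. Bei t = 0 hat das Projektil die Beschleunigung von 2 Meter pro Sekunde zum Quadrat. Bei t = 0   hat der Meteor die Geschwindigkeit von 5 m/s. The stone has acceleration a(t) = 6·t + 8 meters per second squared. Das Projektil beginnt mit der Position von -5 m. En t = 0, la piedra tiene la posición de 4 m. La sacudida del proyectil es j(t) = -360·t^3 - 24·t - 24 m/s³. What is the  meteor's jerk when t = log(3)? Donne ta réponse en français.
Pour résoudre ceci, nous devons prendre 1 dérivée de notre équation de l'accélération a(t) = 5·exp(t). En dérivant l'accélération, nous obtenons le jerk: j(t) = 5·exp(t). En utilisant j(t) = 5·exp(t) et en substituant t = log(3), nous trouvons j = 15.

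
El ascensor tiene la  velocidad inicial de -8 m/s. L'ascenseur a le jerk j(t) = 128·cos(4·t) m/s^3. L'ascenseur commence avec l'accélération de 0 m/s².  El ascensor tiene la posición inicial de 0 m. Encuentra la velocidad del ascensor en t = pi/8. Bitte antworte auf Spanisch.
Debemos encontrar la antiderivada de nuestra ecuación de la sacudida j(t) = 128·cos(4·t) 2 veces. Integrando la sacudida y usando la condición inicial a(0) = 0, obtenemos a(t) = 32·sin(4·t). La antiderivada de la aceleración, con v(0) = -8, da la velocidad: v(t) = -8·cos(4·t). Tenemos la velocidad v(t) = -8·cos(4·t). Sustituyendo t = pi/8: v(pi/8) = 0.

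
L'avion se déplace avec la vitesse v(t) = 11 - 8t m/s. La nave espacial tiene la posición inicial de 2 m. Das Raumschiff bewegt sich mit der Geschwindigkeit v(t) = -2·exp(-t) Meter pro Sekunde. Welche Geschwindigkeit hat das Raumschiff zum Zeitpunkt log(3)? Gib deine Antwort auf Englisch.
Using v(t) = -2·exp(-t) and substituting t = log(3), we find v = -2/3.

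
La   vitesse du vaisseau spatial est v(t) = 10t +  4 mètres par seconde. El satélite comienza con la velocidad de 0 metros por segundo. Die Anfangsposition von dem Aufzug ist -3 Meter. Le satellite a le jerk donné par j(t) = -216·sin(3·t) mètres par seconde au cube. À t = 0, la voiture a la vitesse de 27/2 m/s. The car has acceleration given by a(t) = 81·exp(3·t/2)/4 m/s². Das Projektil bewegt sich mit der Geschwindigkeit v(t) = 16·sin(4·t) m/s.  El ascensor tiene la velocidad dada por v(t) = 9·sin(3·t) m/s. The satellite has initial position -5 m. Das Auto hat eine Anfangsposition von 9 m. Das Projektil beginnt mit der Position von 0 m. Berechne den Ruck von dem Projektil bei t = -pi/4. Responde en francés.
Pour résoudre ceci, nous devons prendre 2 dérivées de notre équation de la vitesse v(t) = 16·sin(4·t). En dérivant la vitesse, nous obtenons l'accélération: a(t) = 64·cos(4·t). En prenant d/dt de a(t), nous trouvons j(t) = -256·sin(4·t). De l'équation du jerk j(t) = -256·sin(4·t), nous substituons t = -pi/4 pour obtenir j = 0.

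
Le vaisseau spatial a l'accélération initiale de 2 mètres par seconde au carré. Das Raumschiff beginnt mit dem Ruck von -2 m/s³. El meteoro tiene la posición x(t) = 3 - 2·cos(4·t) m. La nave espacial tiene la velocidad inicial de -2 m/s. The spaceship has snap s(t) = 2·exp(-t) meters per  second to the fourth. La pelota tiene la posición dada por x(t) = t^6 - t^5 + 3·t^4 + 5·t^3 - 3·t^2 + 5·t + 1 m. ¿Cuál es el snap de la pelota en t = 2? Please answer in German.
Ausgehend von der Position x(t) = t^6 - t^5 + 3·t^4 + 5·t^3 - 3·t^2 + 5·t + 1, nehmen wir 4 Ableitungen. Mit d/dt von x(t) finden wir v(t) = 6·t^5 - 5·t^4 + 12·t^3 + 15·t^2 - 6·t + 5. Durch Ableiten von der Geschwindigkeit erhalten wir die Beschleunigung: a(t) = 30·t^4 - 20·t^3 + 36·t^2 + 30·t - 6. Mit d/dt von a(t) finden wir j(t) = 120·t^3 - 60·t^2 + 72·t + 30. Durch Ableiten von dem Ruck erhalten wir den Snap: s(t) = 360·t^2 - 120·t + 72. Mit s(t) = 360·t^2 - 120·t + 72 und Einsetzen von t = 2, finden wir s = 1272.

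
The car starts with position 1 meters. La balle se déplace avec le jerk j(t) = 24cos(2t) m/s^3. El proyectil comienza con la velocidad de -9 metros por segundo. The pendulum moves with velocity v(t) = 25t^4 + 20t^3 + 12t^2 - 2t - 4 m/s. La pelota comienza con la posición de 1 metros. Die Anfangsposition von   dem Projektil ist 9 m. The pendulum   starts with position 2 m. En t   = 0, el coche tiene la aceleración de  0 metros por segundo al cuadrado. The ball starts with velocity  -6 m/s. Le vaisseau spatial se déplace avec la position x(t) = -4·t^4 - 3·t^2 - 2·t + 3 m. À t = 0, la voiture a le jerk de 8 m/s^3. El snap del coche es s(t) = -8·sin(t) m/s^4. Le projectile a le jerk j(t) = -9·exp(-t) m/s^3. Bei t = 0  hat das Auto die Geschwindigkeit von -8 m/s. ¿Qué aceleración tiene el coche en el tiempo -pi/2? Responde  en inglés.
We must find the antiderivative of our snap equation s(t) = -8·sin(t) 2 times. The antiderivative of snap is jerk. Using j(0) = 8, we get j(t) = 8·cos(t). Taking ∫j(t)dt and applying a(0) = 0, we find a(t) = 8·sin(t). Using a(t) = 8·sin(t) and substituting t = -pi/2, we find a = -8.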